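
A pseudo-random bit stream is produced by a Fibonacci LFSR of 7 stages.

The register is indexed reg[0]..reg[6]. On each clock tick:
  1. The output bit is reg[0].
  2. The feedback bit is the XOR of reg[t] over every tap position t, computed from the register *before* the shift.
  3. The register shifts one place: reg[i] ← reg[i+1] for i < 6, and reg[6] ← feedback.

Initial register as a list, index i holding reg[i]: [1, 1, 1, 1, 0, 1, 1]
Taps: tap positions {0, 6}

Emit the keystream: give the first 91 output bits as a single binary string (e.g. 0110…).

1111011010110110010010001110000101111100101011100110100010011110001010000110000010000001111

step | reg (before) | out | fb
   0 | 1111011 | 1 | 0
   1 | 1110110 | 1 | 1
   2 | 1101101 | 1 | 0
   3 | 1011010 | 1 | 1
   4 | 0110101 | 0 | 1
   5 | 1101011 | 1 | 0
   6 | 1010110 | 1 | 1
   7 | 0101101 | 0 | 1
   8 | 1011011 | 1 | 0
   9 | 0110110 | 0 | 0
  10 | 1101100 | 1 | 1
  11 | 1011001 | 1 | 0
  12 | 0110010 | 0 | 0
  13 | 1100100 | 1 | 1
  14 | 1001001 | 1 | 0
  15 | 0010010 | 0 | 0
  16 | 0100100 | 0 | 0
  17 | 1001000 | 1 | 1
  18 | 0010001 | 0 | 1
  19 | 0100011 | 0 | 1
  20 | 1000111 | 1 | 0
  21 | 0001110 | 0 | 0
  22 | 0011100 | 0 | 0
  23 | 0111000 | 0 | 0
  24 | 1110000 | 1 | 1
  25 | 1100001 | 1 | 0
  26 | 1000010 | 1 | 1
  27 | 0000101 | 0 | 1
  28 | 0001011 | 0 | 1
  29 | 0010111 | 0 | 1
  30 | 0101111 | 0 | 1
  31 | 1011111 | 1 | 0
  32 | 0111110 | 0 | 0
  33 | 1111100 | 1 | 1
  34 | 1111001 | 1 | 0
  35 | 1110010 | 1 | 1
  36 | 1100101 | 1 | 0
  37 | 1001010 | 1 | 1
  38 | 0010101 | 0 | 1
  39 | 0101011 | 0 | 1
  40 | 1010111 | 1 | 0
  41 | 0101110 | 0 | 0
  42 | 1011100 | 1 | 1
  43 | 0111001 | 0 | 1
  44 | 1110011 | 1 | 0
  45 | 1100110 | 1 | 1
  46 | 1001101 | 1 | 0
  47 | 0011010 | 0 | 0
  48 | 0110100 | 0 | 0
  49 | 1101000 | 1 | 1
  50 | 1010001 | 1 | 0
  51 | 0100010 | 0 | 0
  52 | 1000100 | 1 | 1
  53 | 0001001 | 0 | 1
  54 | 0010011 | 0 | 1
  55 | 0100111 | 0 | 1
  56 | 1001111 | 1 | 0
  57 | 0011110 | 0 | 0
  58 | 0111100 | 0 | 0
  59 | 1111000 | 1 | 1
  60 | 1110001 | 1 | 0
  61 | 1100010 | 1 | 1
  62 | 1000101 | 1 | 0
  63 | 0001010 | 0 | 0
  64 | 0010100 | 0 | 0
  65 | 0101000 | 0 | 0
  66 | 1010000 | 1 | 1
  67 | 0100001 | 0 | 1
  68 | 1000011 | 1 | 0
  69 | 0000110 | 0 | 0
  70 | 0001100 | 0 | 0
  71 | 0011000 | 0 | 0
  72 | 0110000 | 0 | 0
  73 | 1100000 | 1 | 1
  74 | 1000001 | 1 | 0
  75 | 0000010 | 0 | 0
  76 | 0000100 | 0 | 0
  77 | 0001000 | 0 | 0
  78 | 0010000 | 0 | 0
  79 | 0100000 | 0 | 0
  80 | 1000000 | 1 | 1
  81 | 0000001 | 0 | 1
  82 | 0000011 | 0 | 1
  83 | 0000111 | 0 | 1
  84 | 0001111 | 0 | 1
  85 | 0011111 | 0 | 1
  86 | 0111111 | 0 | 1
  87 | 1111111 | 1 | 0
  88 | 1111110 | 1 | 1
  89 | 1111101 | 1 | 0
  90 | 1111010 | 1 | 1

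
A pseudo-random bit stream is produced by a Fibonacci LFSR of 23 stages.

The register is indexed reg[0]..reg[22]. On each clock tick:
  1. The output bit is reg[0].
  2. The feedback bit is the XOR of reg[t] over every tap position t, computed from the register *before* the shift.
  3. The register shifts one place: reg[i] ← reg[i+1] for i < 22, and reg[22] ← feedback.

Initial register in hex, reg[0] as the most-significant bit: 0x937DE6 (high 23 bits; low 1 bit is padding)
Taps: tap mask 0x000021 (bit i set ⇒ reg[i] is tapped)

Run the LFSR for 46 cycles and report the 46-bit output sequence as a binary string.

tick  register→output (feedback)
  0  10010011011111011110011→1 (1)
  1  00100110111110111100111→0 (1)
  2  01001101111101111001111→0 (1)
  3  10011011111011110011111→1 (1)
  4  00110111110111100111111→0 (1)
  5  01101111101111001111111→0 (1)
  6  11011111011110011111111→1 (0)
  7  10111110111100111111110→1 (0)
  8  01111101111001111111100→0 (1)
  9  11111011110011111111001→1 (1)
 10  11110111100111111110011→1 (0)
 11  11101111001111111100110→1 (0)
 12  11011110011111111001100→1 (0)
 13  10111100111111110011000→1 (0)
 14  01111001111111100110000→0 (0)
 15  11110011111111001100000→1 (1)
 16  11100111111110011000001→1 (0)
 17  11001111111100110000010→1 (0)
 18  10011111111001100000100→1 (0)
 19  00111111110011000001000→0 (1)
 20  01111111100110000010001→0 (1)
 21  11111111001100000100011→1 (0)
 22  11111110011000001000110→1 (0)
 23  11111100110000010001100→1 (0)
 24  11111001100000100011000→1 (1)
 25  11110011000001000110001→1 (1)
 26  11100110000010001100011→1 (0)
 27  11001100000100011000110→1 (0)
 28  10011000001000110001100→1 (1)
 29  00110000010001100011001→0 (0)
 30  01100000100011000110010→0 (0)
 31  11000001000110001100100→1 (1)
 32  10000010001100011001001→1 (1)
 33  00000100011000110010011→0 (1)
 34  00001000110001100100111→0 (0)
 35  00010001100011001001110→0 (0)
 36  00100011000110010011100→0 (0)
 37  01000110001100100111000→0 (1)
 38  10001100011001001110001→1 (0)
 39  00011000110010011100010→0 (0)
 40  00110001100100111000100→0 (0)
 41  01100011001001110001000→0 (0)
 42  11000110010011100010000→1 (0)
 43  10001100100111000100000→1 (0)
 44  00011001001110001000000→0 (0)
 45  00110010011100010000000→0 (0)

1001001101111101111001111111100110000010001100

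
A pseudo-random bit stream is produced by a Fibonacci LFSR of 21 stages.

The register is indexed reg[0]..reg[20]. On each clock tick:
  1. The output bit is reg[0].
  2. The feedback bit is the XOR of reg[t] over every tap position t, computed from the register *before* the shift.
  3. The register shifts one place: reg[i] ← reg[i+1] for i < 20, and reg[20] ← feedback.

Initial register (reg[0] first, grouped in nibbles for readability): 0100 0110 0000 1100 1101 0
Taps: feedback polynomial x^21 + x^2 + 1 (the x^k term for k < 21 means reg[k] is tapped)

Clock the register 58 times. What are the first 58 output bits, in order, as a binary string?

0100011000001100110100101111000111111100110010011011000001

k : reg_k → out_k, fb_k
0: 010001100000110011010 → 0, fb=0
1: 100011000001100110100 → 1, fb=1
2: 000110000011001101001 → 0, fb=0
3: 001100000110011010010 → 0, fb=1
4: 011000001100110100101 → 0, fb=1
5: 110000011001101001011 → 1, fb=1
6: 100000110011010010111 → 1, fb=1
7: 000001100110100101111 → 0, fb=0
8: 000011001101001011110 → 0, fb=0
9: 000110011010010111100 → 0, fb=0
10: 001100110100101111000 → 0, fb=1
11: 011001101001011110001 → 0, fb=1
12: 110011010010111100011 → 1, fb=1
13: 100110100101111000111 → 1, fb=1
14: 001101001011110001111 → 0, fb=1
15: 011010010111100011111 → 0, fb=1
16: 110100101111000111111 → 1, fb=1
17: 101001011110001111111 → 1, fb=0
18: 010010111100011111110 → 0, fb=0
19: 100101111000111111100 → 1, fb=1
20: 001011110001111111001 → 0, fb=1
21: 010111100011111110011 → 0, fb=0
22: 101111000111111100110 → 1, fb=0
23: 011110001111111001100 → 0, fb=1
24: 111100011111110011001 → 1, fb=0
25: 111000111111100110010 → 1, fb=0
26: 110001111111001100100 → 1, fb=1
27: 100011111110011001001 → 1, fb=1
28: 000111111100110010011 → 0, fb=0
29: 001111111001100100110 → 0, fb=1
30: 011111110011001001101 → 0, fb=1
31: 111111100110010011011 → 1, fb=0
32: 111111001100100110110 → 1, fb=0
33: 111110011001001101100 → 1, fb=0
34: 111100110010011011000 → 1, fb=0
35: 111001100100110110000 → 1, fb=0
36: 110011001001101100000 → 1, fb=1
37: 100110010011011000001 → 1, fb=1
38: 001100100110110000011 → 0, fb=1
39: 011001001101100000111 → 0, fb=1
40: 110010011011000001111 → 1, fb=1
41: 100100110110000011111 → 1, fb=1
42: 001001101100000111111 → 0, fb=1
43: 010011011000001111111 → 0, fb=0
44: 100110110000011111110 → 1, fb=1
45: 001101100000111111101 → 0, fb=1
46: 011011000001111111011 → 0, fb=1
47: 110110000011111110111 → 1, fb=1
48: 101100000111111101111 → 1, fb=0
49: 011000001111111011110 → 0, fb=1
50: 110000011111110111101 → 1, fb=1
51: 100000111111101111011 → 1, fb=1
52: 000001111111011110111 → 0, fb=0
53: 000011111110111101110 → 0, fb=0
54: 000111111101111011100 → 0, fb=0
55: 001111111011110111000 → 0, fb=1
56: 011111110111101110001 → 0, fb=1
57: 111111101111011100011 → 1, fb=0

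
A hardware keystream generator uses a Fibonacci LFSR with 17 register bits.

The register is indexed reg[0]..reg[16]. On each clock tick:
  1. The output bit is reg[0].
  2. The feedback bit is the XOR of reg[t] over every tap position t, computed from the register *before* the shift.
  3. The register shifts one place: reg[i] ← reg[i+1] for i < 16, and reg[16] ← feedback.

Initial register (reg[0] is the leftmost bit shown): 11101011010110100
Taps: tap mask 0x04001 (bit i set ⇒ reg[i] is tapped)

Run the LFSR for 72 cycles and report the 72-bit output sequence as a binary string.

111010110101101000110011110101111110010101000011100000101111111000000001

tick  register→output (feedback)
  0  11101011010110100→1 (0)
  1  11010110101101000→1 (1)
  2  10101101011010001→1 (1)
  3  01011010110100011→0 (0)
  4  10110101101000110→1 (0)
  5  01101011010001100→0 (1)
  6  11010110100011001→1 (1)
  7  10101101000110011→1 (1)
  8  01011010001100111→0 (1)
  9  10110100011001111→1 (0)
 10  01101000110011110→0 (1)
 11  11010001100111101→1 (0)
 12  10100011001111010→1 (1)
 13  01000110011110101→0 (1)
 14  10001100111101011→1 (1)
 15  00011001111010111→0 (1)
 16  00110011110101111→0 (1)
 17  01100111101011111→0 (1)
 18  11001111010111111→1 (0)
 19  10011110101111110→1 (0)
 20  00111101011111100→0 (1)
 21  01111010111111001→0 (0)
 22  11110101111110010→1 (1)
 23  11101011111100101→1 (0)
 24  11010111111001010→1 (1)
 25  10101111110010101→1 (0)
 26  01011111100101010→0 (0)
 27  10111111001010100→1 (0)
 28  01111110010101000→0 (0)
 29  11111100101010000→1 (1)
 30  11111001010100001→1 (1)
 31  11110010101000011→1 (1)
 32  11100101010000111→1 (0)
 33  11001010100001110→1 (0)
 34  10010101000011100→1 (0)
 35  00101010000111000→0 (0)
 36  01010100001110000→0 (0)
 37  10101000011100000→1 (1)
 38  01010000111000001→0 (0)
 39  10100001110000010→1 (1)
 40  01000011100000101→0 (1)
 41  10000111000001011→1 (1)
 42  00001110000010111→0 (1)
 43  00011100000101111→0 (1)
 44  00111000001011111→0 (1)
 45  01110000010111111→0 (1)
 46  11100000101111111→1 (0)
 47  11000001011111110→1 (0)
 48  10000010111111100→1 (0)
 49  00000101111111000→0 (0)
 50  00001011111110000→0 (0)
 51  00010111111100000→0 (0)
 52  00101111111000000→0 (0)
 53  01011111110000000→0 (0)
 54  10111111100000000→1 (1)
 55  01111111000000001→0 (0)
 56  11111110000000010→1 (1)
 57  11111100000000101→1 (0)
 58  11111000000001010→1 (1)
 59  11110000000010101→1 (0)
 60  11100000000101010→1 (1)
 61  11000000001010101→1 (0)
 62  10000000010101010→1 (1)
 63  00000000101010101→0 (1)
 64  00000001010101011→0 (0)
 65  00000010101010110→0 (1)
 66  00000101010101101→0 (1)
 67  00001010101011011→0 (0)
 68  00010101010110110→0 (1)
 69  00101010101101101→0 (1)
 70  01010101011011011→0 (0)
 71  10101010110110110→1 (0)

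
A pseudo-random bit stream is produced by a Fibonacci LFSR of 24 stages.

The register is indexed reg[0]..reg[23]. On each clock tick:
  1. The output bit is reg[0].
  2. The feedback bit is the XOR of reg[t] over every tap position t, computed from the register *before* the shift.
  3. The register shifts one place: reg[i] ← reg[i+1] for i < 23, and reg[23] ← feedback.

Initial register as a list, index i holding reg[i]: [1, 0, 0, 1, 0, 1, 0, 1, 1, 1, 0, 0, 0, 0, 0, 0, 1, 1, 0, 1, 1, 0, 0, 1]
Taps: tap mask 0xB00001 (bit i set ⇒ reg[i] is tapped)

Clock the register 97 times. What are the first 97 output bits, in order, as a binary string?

k : reg_k → out_k, fb_k
0: 100101011100000011011001 → 1, fb=1
1: 001010111000000110110011 → 0, fb=1
2: 010101110000001101100111 → 0, fb=0
3: 101011100000011011001110 → 1, fb=1
4: 010111000000110110011101 → 0, fb=1
5: 101110000001101100111011 → 1, fb=1
6: 011100000011011001110111 → 0, fb=0
7: 111000000110110011101110 → 1, fb=1
8: 110000001101100111011101 → 1, fb=0
9: 100000011011001110111010 → 1, fb=0
10: 000000110110011101110100 → 0, fb=1
11: 000001101100111011101001 → 0, fb=0
12: 000011011001110111010010 → 0, fb=0
13: 000110110011101110100100 → 0, fb=1
14: 001101100111011101001001 → 0, fb=0
15: 011011001110111010010010 → 0, fb=0
16: 110110011101110100100100 → 1, fb=0
17: 101100111011101001001000 → 1, fb=0
18: 011001110111010010010000 → 0, fb=0
19: 110011101110100100100000 → 1, fb=1
20: 100111011101001001000001 → 1, fb=0
21: 001110111010010010000010 → 0, fb=0
22: 011101110100100100000100 → 0, fb=1
23: 111011101001001000001001 → 1, fb=1
24: 110111010010010000010011 → 1, fb=0
25: 101110100100100000100110 → 1, fb=0
26: 011101001001000001001100 → 0, fb=0
27: 111010010010000010011000 → 1, fb=0
28: 110100100100000100110000 → 1, fb=1
29: 101001001000001001100001 → 1, fb=0
30: 010010010000010011000010 → 0, fb=0
31: 100100100000100110000100 → 1, fb=0
32: 001001000001001100001000 → 0, fb=1
33: 010010000010011000010001 → 0, fb=1
34: 100100000100110000100011 → 1, fb=0
35: 001000001001100001000110 → 0, fb=1
36: 010000010011000010001101 → 0, fb=1
37: 100000100110000100011011 → 1, fb=1
38: 000001001100001000110111 → 0, fb=0
39: 000010011000010001101110 → 0, fb=0
40: 000100110000100011011100 → 0, fb=0
41: 001001100001000110111000 → 0, fb=1
42: 010011000010001101110001 → 0, fb=1
43: 100110000100011011100011 → 1, fb=0
44: 001100001000110111000110 → 0, fb=1
45: 011000010001101110001101 → 0, fb=1
46: 110000100011011100011011 → 1, fb=1
47: 100001000110111000110111 → 1, fb=1
48: 000010001101110001101111 → 0, fb=1
49: 000100011011100011011111 → 0, fb=1
50: 001000110111000110111111 → 0, fb=1
51: 010001101110001101111111 → 0, fb=1
52: 100011011100011011111111 → 1, fb=0
53: 000110111000110111111110 → 0, fb=0
54: 001101110001101111111100 → 0, fb=0
55: 011011100011011111111000 → 0, fb=1
56: 110111000110111111110001 → 1, fb=0
57: 101110001101111111100010 → 1, fb=1
58: 011100011011111111000101 → 0, fb=0
59: 111000110111111110001010 → 1, fb=0
60: 110001101111111100010100 → 1, fb=0
61: 100011011111111000101000 → 1, fb=0
62: 000110111111110001010000 → 0, fb=0
63: 001101111111100010100000 → 0, fb=0
64: 011011111111000101000000 → 0, fb=0
65: 110111111110001010000000 → 1, fb=1
66: 101111111100010100000001 → 1, fb=0
67: 011111111000101000000010 → 0, fb=0
68: 111111110001010000000100 → 1, fb=0
69: 111111100010100000001000 → 1, fb=0
70: 111111000101000000010000 → 1, fb=1
71: 111110001010000000100001 → 1, fb=0
72: 111100010100000001000010 → 1, fb=1
73: 111000101000000010000101 → 1, fb=1
74: 110001010000000100001011 → 1, fb=1
75: 100010100000001000010111 → 1, fb=1
76: 000101000000010000101111 → 0, fb=1
77: 001010000000100001011111 → 0, fb=1
78: 010100000001000010111111 → 0, fb=1
79: 101000000010000101111111 → 1, fb=0
80: 010000000100001011111110 → 0, fb=0
81: 100000001000010111111100 → 1, fb=1
82: 000000010000101111111001 → 0, fb=0
83: 000000100001011111110010 → 0, fb=0
84: 000001000010111111100100 → 0, fb=1
85: 000010000101111111001001 → 0, fb=0
86: 000100001011111110010010 → 0, fb=0
87: 001000010111111100100100 → 0, fb=1
88: 010000101111111001001001 → 0, fb=0
89: 100001011111110010010010 → 1, fb=1
90: 000010111111100100100101 → 0, fb=0
91: 000101111111001001001010 → 0, fb=1
92: 001011111110010010010101 → 0, fb=0
93: 010111111100100100101010 → 0, fb=1
94: 101111111001001001010101 → 1, fb=1
95: 011111110010010010101011 → 0, fb=0
96: 111111100100100101010110 → 1, fb=0

1001010111000000110110011101110100100100000100110000100011011100011011111111000101000000010000101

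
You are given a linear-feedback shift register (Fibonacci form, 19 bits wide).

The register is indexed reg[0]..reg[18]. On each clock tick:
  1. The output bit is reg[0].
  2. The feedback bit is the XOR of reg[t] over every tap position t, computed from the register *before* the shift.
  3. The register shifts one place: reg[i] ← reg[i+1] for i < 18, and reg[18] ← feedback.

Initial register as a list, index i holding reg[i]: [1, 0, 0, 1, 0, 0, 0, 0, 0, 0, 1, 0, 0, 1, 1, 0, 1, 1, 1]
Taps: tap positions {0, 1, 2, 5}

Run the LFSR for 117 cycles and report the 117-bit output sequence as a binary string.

step | reg (before) | out | fb
   0 | 1001000000100110111 | 1 | 1
   1 | 0010000001001101111 | 0 | 1
   2 | 0100000010011011111 | 0 | 1
   3 | 1000000100110111111 | 1 | 1
   4 | 0000001001101111111 | 0 | 0
   5 | 0000010011011111110 | 0 | 1
   6 | 0000100110111111101 | 0 | 0
   7 | 0001001101111111010 | 0 | 0
   8 | 0010011011111110100 | 0 | 0
   9 | 0100110111111101000 | 0 | 0
  10 | 1001101111111010000 | 1 | 1
  11 | 0011011111110100001 | 0 | 0
  12 | 0110111111101000010 | 0 | 1
  13 | 1101111111010000101 | 1 | 1
  14 | 1011111110100001011 | 1 | 1
  15 | 0111111101000010111 | 0 | 1
  16 | 1111111010000101111 | 1 | 0
  17 | 1111110100001011110 | 1 | 0
  18 | 1111101000010111100 | 1 | 1
  19 | 1111010000101111001 | 1 | 0
  20 | 1110100001011110010 | 1 | 1
  21 | 1101000010111100101 | 1 | 0
  22 | 1010000101111001010 | 1 | 0
  23 | 0100001011110010100 | 0 | 1
  24 | 1000010111100101001 | 1 | 0
  25 | 0000101111001010010 | 0 | 0
  26 | 0001011110010100100 | 0 | 1
  27 | 0010111100101001001 | 0 | 0
  28 | 0101111001010010010 | 0 | 0
  29 | 1011110010100100100 | 1 | 1
  30 | 0111100101001001001 | 0 | 0
  31 | 1111001010010010010 | 1 | 1
  32 | 1110010100100100101 | 1 | 0
  33 | 1100101001001001010 | 1 | 0
  34 | 1001010010010010100 | 1 | 0
  35 | 0010100100100101000 | 0 | 1
  36 | 0101001001001010001 | 0 | 1
  37 | 1010010010010100011 | 1 | 1
  38 | 0100100100101000111 | 0 | 1
  39 | 1001001001010001111 | 1 | 1
  40 | 0010010010100011111 | 0 | 0
  41 | 0100100101000111110 | 0 | 1
  42 | 1001001010001111101 | 1 | 1
  43 | 0010010100011111011 | 0 | 0
  44 | 0100101000111110110 | 0 | 1
  45 | 1001010001111101101 | 1 | 0
  46 | 0010100011111011010 | 0 | 1
  47 | 0101000111110110101 | 0 | 1
  48 | 1010001111101101011 | 1 | 0
  49 | 0100011111011010110 | 0 | 0
  50 | 1000111110110101100 | 1 | 0
  51 | 0001111101101011000 | 0 | 1
  52 | 0011111011010110001 | 0 | 0
  53 | 0111110110101100010 | 0 | 1
  54 | 1111101101011000101 | 1 | 1
  55 | 1111011010110001011 | 1 | 0
  56 | 1110110101100010110 | 1 | 0
  57 | 1101101011000101100 | 1 | 0
  58 | 1011010110001011000 | 1 | 1
  59 | 0110101100010110001 | 0 | 0
  60 | 1101011000101100010 | 1 | 1
  61 | 1010110001011000101 | 1 | 1
  62 | 0101100010110001011 | 0 | 1
  63 | 1011000101100010111 | 1 | 0
  64 | 0110001011000101110 | 0 | 0
  65 | 1100010110001011100 | 1 | 1
  66 | 1000101100010111001 | 1 | 1
  67 | 0001011000101110011 | 0 | 1
  68 | 0010110001011100111 | 0 | 0
  69 | 0101100010111001110 | 0 | 1
  70 | 1011000101110011101 | 1 | 0
  71 | 0110001011100111010 | 0 | 0
  72 | 1100010111001110100 | 1 | 1
  73 | 1000101110011101001 | 1 | 1
  74 | 0001011100111010011 | 0 | 1
  75 | 0010111001110100111 | 0 | 0
  76 | 0101110011101001110 | 0 | 0
  77 | 1011100111010011100 | 1 | 0
  78 | 0111001110100111000 | 0 | 0
  79 | 1110011101001110000 | 1 | 0
  80 | 1100111010011100000 | 1 | 1
  81 | 1001110100111000001 | 1 | 0
  82 | 0011101001110000010 | 0 | 1
  83 | 0111010011100000101 | 0 | 1
  84 | 1110100111000001011 | 1 | 1
  85 | 1101001110000010111 | 1 | 0
  86 | 1010011100000101110 | 1 | 1
  87 | 0100111000001011101 | 0 | 0
  88 | 1001110000010111010 | 1 | 0
  89 | 0011100000101110100 | 0 | 1
  90 | 0111000001011101001 | 0 | 0
  91 | 1110000010111010010 | 1 | 1
  92 | 1100000101110100101 | 1 | 0
  93 | 1000001011101001010 | 1 | 1
  94 | 0000010111010010101 | 0 | 1
  95 | 0000101110100101011 | 0 | 0
  96 | 0001011101001010110 | 0 | 1
  97 | 0010111010010101101 | 0 | 0
  98 | 0101110100101011010 | 0 | 0
  99 | 1011101001010110100 | 1 | 0
 100 | 0111010010101101000 | 0 | 1
 101 | 1110100101011010001 | 1 | 1
 102 | 1101001010110100011 | 1 | 0
 103 | 1010010101101000110 | 1 | 1
 104 | 0100101011010001101 | 0 | 1
 105 | 1001010110100011011 | 1 | 0
 106 | 0010101101000110110 | 0 | 1
 107 | 0101011010001101101 | 0 | 0
 108 | 1010110100011011010 | 1 | 1
 109 | 0101101000110110101 | 0 | 1
 110 | 1011010001101101011 | 1 | 1
 111 | 0110100011011010111 | 0 | 0
 112 | 1101000110110101110 | 1 | 0
 113 | 1010001101101011100 | 1 | 0
 114 | 0100011011010111000 | 0 | 0
 115 | 1000110110101110000 | 1 | 0
 116 | 0001101101011100000 | 0 | 0

100100000010011011111110100001011110010100100100101000111110110101100010110001011100111010011100000101110100101011010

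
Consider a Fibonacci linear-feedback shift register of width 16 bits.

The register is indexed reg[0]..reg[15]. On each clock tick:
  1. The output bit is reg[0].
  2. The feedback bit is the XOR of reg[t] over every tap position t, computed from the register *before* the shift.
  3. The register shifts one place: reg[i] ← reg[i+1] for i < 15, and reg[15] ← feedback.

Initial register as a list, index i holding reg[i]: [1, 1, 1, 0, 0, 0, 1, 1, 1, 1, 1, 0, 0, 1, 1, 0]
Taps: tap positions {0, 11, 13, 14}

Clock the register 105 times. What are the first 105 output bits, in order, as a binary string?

tick  register→output (feedback)
  0  1110001111100110→1 (1)
  1  1100011111001101→1 (0)
  2  1000111110011010→1 (1)
  3  0001111100110101→0 (0)
  4  0011111001101010→0 (1)
  5  0111110011010101→0 (0)
  6  1111100110101010→1 (0)
  7  1111001101010100→1 (1)
  8  1110011010101001→1 (1)
  9  1100110101010011→1 (1)
 10  1001101010100111→1 (1)
 11  0011010101001111→0 (0)
 12  0110101010011110→0 (1)
 13  1101010100111101→1 (1)
 14  1010101001111011→1 (1)
 15  0101010011110111→0 (1)
 16  1010100111101111→1 (1)
 17  0101001111011111→0 (1)
 18  1010011110111111→1 (0)
 19  0100111101111110→0 (1)
 20  1001111011111101→1 (1)
 21  0011110111111011→0 (0)
 22  0111101111110110→0 (1)
 23  1111011111101101→1 (0)
 24  1110111111011010→1 (1)
 25  1101111110110101→1 (1)
 26  1011111101101011→1 (0)
 27  0111111011010110→0 (1)
 28  1111110110101101→1 (0)
 29  1111101101011010→1 (1)
 30  1111011010110101→1 (1)
 31  1110110101101011→1 (0)
 32  1101101011010110→1 (0)
 33  1011010110101100→1 (0)
 34  0110101101011000→0 (1)
 35  1101011010110001→1 (0)
 36  1010110101100010→1 (0)
 37  0101101011000100→0 (1)
 38  1011010110001001→1 (1)
 39  0110101100010011→0 (0)
 40  1101011000100110→1 (1)
 41  1010110001001101→1 (0)
 42  0101100010011010→0 (0)
 43  1011000100110100→1 (1)
 44  0110001001101001→0 (0)
 45  1100010011010010→1 (1)
 46  1000100110100101→1 (0)
 47  0001001101001010→0 (1)
 48  0010011010010101→0 (0)
 49  0100110100101010→0 (1)
 50  1001101001010101→1 (1)
 51  0011010010101011→0 (1)
 52  0110100101010111→0 (1)
 53  1101001010101111→1 (1)
 54  1010010101011111→1 (0)
 55  0100101010111110→0 (1)
 56  1001010101111101→1 (1)
 57  0010101011111011→0 (0)
 58  0101010111110110→0 (1)
 59  1010101111101101→1 (0)
 60  0101011111011010→0 (0)
 61  1010111110110100→1 (1)
 62  0101111101101001→0 (0)
 63  1011111011010010→1 (1)
 64  0111110110100101→0 (1)
 65  1111101101001011→1 (0)
 66  1111011010010110→1 (0)
 67  1110110100101100→1 (0)
 68  1101101001011000→1 (0)
 69  1011010010110000→1 (0)
 70  0110100101100000→0 (0)
 71  1101001011000000→1 (1)
 72  1010010110000001→1 (1)
 73  0100101100000011→0 (1)
 74  1001011000000111→1 (1)
 75  0010110000001111→0 (0)
 76  0101100000011110→0 (1)
 77  1011000000111101→1 (1)
 78  0110000001111011→0 (0)
 79  1100000011110110→1 (0)
 80  1000000111101100→1 (0)
 81  0000001111011000→0 (1)
 82  0000011110110001→0 (1)
 83  0000111101100011→0 (1)
 84  0001111011000111→0 (0)
 85  0011110110001110→0 (0)
 86  0111101100011100→0 (0)
 87  1111011000111000→1 (0)
 88  1110110001110000→1 (0)
 89  1101100011100000→1 (1)
 90  1011000111000001→1 (1)
 91  0110001110000011→0 (1)
 92  1100011100000111→1 (1)
 93  1000111000001111→1 (1)
 94  0001110000011111→0 (1)
 95  0011100000111111→0 (1)
 96  0111000001111111→0 (1)
 97  1110000011111111→1 (0)
 98  1100000111111110→1 (0)
 99  1000001111111100→1 (1)
100  0000011111111001→0 (1)
101  0000111111110011→0 (0)
102  0001111111100110→0 (0)
103  0011111111001100→0 (1)
104  0111111110011001→0 (1)

111000111110011010101001111011111101101011010110001001101001010101111101101001011000000111101100011100000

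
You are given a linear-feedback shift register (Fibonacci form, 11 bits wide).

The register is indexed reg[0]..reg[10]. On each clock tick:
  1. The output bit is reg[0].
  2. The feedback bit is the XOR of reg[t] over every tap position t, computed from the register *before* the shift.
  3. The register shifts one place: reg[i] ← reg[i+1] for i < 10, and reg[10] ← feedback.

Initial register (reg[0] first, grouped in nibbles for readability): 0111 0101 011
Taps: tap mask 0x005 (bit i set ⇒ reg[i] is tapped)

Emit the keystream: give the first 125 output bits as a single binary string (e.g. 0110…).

tick  register→output (feedback)
  0  01110101011→0 (1)
  1  11101010111→1 (0)
  2  11010101110→1 (1)
  3  10101011101→1 (0)
  4  01010111010→0 (0)
  5  10101110100→1 (0)
  6  01011101000→0 (0)
  7  10111010000→1 (0)
  8  01110100000→0 (1)
  9  11101000001→1 (0)
 10  11010000010→1 (1)
 11  10100000101→1 (0)
 12  01000001010→0 (0)
 13  10000010100→1 (1)
 14  00000101001→0 (0)
 15  00001010010→0 (0)
 16  00010100100→0 (0)
 17  00101001000→0 (1)
 18  01010010001→0 (0)
 19  10100100010→1 (0)
 20  01001000100→0 (0)
 21  10010001000→1 (1)
 22  00100010001→0 (1)
 23  01000100011→0 (0)
 24  10001000110→1 (1)
 25  00010001101→0 (0)
 26  00100011010→0 (1)
 27  01000110101→0 (0)
 28  10001101010→1 (1)
 29  00011010101→0 (0)
 30  00110101010→0 (1)
 31  01101010101→0 (1)
 32  11010101011→1 (1)
 33  10101010111→1 (0)
 34  01010101110→0 (0)
 35  10101011100→1 (0)
 36  01010111000→0 (0)
 37  10101110000→1 (0)
 38  01011100000→0 (0)
 39  10111000000→1 (0)
 40  01110000000→0 (1)
 41  11100000001→1 (0)
 42  11000000010→1 (1)
 43  10000000101→1 (1)
 44  00000001011→0 (0)
 45  00000010110→0 (0)
 46  00000101100→0 (0)
 47  00001011000→0 (0)
 48  00010110000→0 (0)
 49  00101100000→0 (1)
 50  01011000001→0 (0)
 51  10110000010→1 (0)
 52  01100000100→0 (1)
 53  11000001001→1 (1)
 54  10000010011→1 (1)
 55  00000100111→0 (0)
 56  00001001110→0 (0)
 57  00010011100→0 (0)
 58  00100111000→0 (1)
 59  01001110001→0 (0)
 60  10011100010→1 (1)
 61  00111000101→0 (1)
 62  01110001011→0 (1)
 63  11100010111→1 (0)
 64  11000101110→1 (1)
 65  10001011101→1 (1)
 66  00010111011→0 (0)
 67  00101110110→0 (1)
 68  01011101101→0 (0)
 69  10111011010→1 (0)
 70  01110110100→0 (1)
 71  11101101001→1 (0)
 72  11011010010→1 (1)
 73  10110100101→1 (0)
 74  01101001010→0 (1)
 75  11010010101→1 (1)
 76  10100101011→1 (0)
 77  01001010110→0 (0)
 78  10010101100→1 (1)
 79  00101011001→0 (1)
 80  01010110011→0 (0)
 81  10101100110→1 (0)
 82  01011001100→0 (0)
 83  10110011000→1 (0)
 84  01100110000→0 (1)
 85  11001100001→1 (1)
 86  10011000011→1 (1)
 87  00110000111→0 (1)
 88  01100001111→0 (1)
 89  11000011111→1 (1)
 90  10000111111→1 (1)
 91  00001111111→0 (0)
 92  00011111110→0 (0)
 93  00111111100→0 (1)
 94  01111111001→0 (1)
 95  11111110011→1 (0)
 96  11111100110→1 (0)
 97  11111001100→1 (0)
 98  11110011000→1 (0)
 99  11100110000→1 (0)
100  11001100000→1 (1)
101  10011000001→1 (1)
102  00110000011→0 (1)
103  01100000111→0 (1)
104  11000001111→1 (1)
105  10000011111→1 (1)
106  00000111111→0 (0)
107  00001111110→0 (0)
108  00011111100→0 (0)
109  00111111000→0 (1)
110  01111110001→0 (1)
111  11111100011→1 (0)
112  11111000110→1 (0)
113  11110001100→1 (0)
114  11100011000→1 (0)
115  11000110000→1 (1)
116  10001100001→1 (1)
117  00011000011→0 (0)
118  00110000110→0 (1)
119  01100001101→0 (1)
120  11000011011→1 (1)
121  10000110111→1 (1)
122  00001101111→0 (0)
123  00011011110→0 (0)
124  00110111100→0 (1)

01110101011101000001010010001000110101010111000000010110000010011100010111011010010101100110000111111100110000011111100011000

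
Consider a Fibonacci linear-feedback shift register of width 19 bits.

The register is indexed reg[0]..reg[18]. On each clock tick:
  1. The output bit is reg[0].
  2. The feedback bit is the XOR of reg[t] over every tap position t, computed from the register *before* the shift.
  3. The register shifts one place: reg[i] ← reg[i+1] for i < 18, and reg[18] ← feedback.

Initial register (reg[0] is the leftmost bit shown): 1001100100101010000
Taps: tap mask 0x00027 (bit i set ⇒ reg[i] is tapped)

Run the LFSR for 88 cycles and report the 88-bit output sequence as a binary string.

k : reg_k → out_k, fb_k
0: 1001100100101010000 → 1, fb=1
1: 0011001001010100001 → 0, fb=1
2: 0110010010101000011 → 0, fb=1
3: 1100100101010000111 → 1, fb=0
4: 1001001010100001110 → 1, fb=1
5: 0010010101000011101 → 0, fb=0
6: 0100101010000111010 → 0, fb=1
7: 1001010100001110101 → 1, fb=0
8: 0010101000011101010 → 0, fb=1
9: 0101010000111010101 → 0, fb=0
10: 1010100001110101010 → 1, fb=0
11: 0101000011101010100 → 0, fb=1
12: 1010000111010101001 → 1, fb=0
13: 0100001110101010010 → 0, fb=1
14: 1000011101010100101 → 1, fb=0
15: 0000111010101001010 → 0, fb=1
16: 0001110101010010101 → 0, fb=1
17: 0011101010100101011 → 0, fb=1
18: 0111010101001010111 → 0, fb=1
19: 1110101010010101111 → 1, fb=1
20: 1101010100101011111 → 1, fb=1
21: 1010101001010111111 → 1, fb=0
22: 0101010010101111110 → 0, fb=0
23: 1010100101011111100 → 1, fb=0
24: 0101001010111111000 → 0, fb=1
25: 1010010101111110001 → 1, fb=1
26: 0100101011111100011 → 0, fb=1
27: 1001010111111000111 → 1, fb=0
28: 0010101111110001110 → 0, fb=1
29: 0101011111100011101 → 0, fb=0
30: 1010111111000111010 → 1, fb=1
31: 0101111110001110101 → 0, fb=0
32: 1011111100011101010 → 1, fb=1
33: 0111111000111010101 → 0, fb=1
34: 1111110001110101011 → 1, fb=0
35: 1111100011101010110 → 1, fb=1
36: 1111000111010101101 → 1, fb=1
37: 1110001110101011011 → 1, fb=1
38: 1100011101010110111 → 1, fb=1
39: 1000111010101101111 → 1, fb=0
40: 0001110101011011110 → 0, fb=1
41: 0011101010110111101 → 0, fb=1
42: 0111010101101111011 → 0, fb=1
43: 1110101011011110111 → 1, fb=1
44: 1101010110111101111 → 1, fb=1
45: 1010101101111011111 → 1, fb=0
46: 0101011011110111110 → 0, fb=0
47: 1010110111101111100 → 1, fb=1
48: 0101101111011111001 → 0, fb=1
49: 1011011110111110011 → 1, fb=1
50: 0110111101111100111 → 0, fb=1
51: 1101111011111001111 → 1, fb=1
52: 1011110111110011111 → 1, fb=1
53: 0111101111100111111 → 0, fb=0
54: 1111011111001111110 → 1, fb=0
55: 1110111110011111100 → 1, fb=0
56: 1101111100111111000 → 1, fb=1
57: 1011111001111110001 → 1, fb=1
58: 0111110011111100011 → 0, fb=1
59: 1111100111111000111 → 1, fb=1
60: 1111001111110001111 → 1, fb=1
61: 1110011111100011111 → 1, fb=0
62: 1100111111000111110 → 1, fb=1
63: 1001111110001111101 → 1, fb=0
64: 0011111100011111010 → 0, fb=0
65: 0111111000111110100 → 0, fb=1
66: 1111110001111101001 → 1, fb=0
67: 1111100011111010010 → 1, fb=1
68: 1111000111110100101 → 1, fb=1
69: 1110001111101001011 → 1, fb=1
70: 1100011111010010111 → 1, fb=1
71: 1000111110100101111 → 1, fb=0
72: 0001111101001011110 → 0, fb=1
73: 0011111010010111101 → 0, fb=0
74: 0111110100101111010 → 0, fb=1
75: 1111101001011110101 → 1, fb=1
76: 1111010010111101011 → 1, fb=0
77: 1110100101111010110 → 1, fb=1
78: 1101001011110101101 → 1, fb=0
79: 1010010111101011010 → 1, fb=1
80: 0100101111010110101 → 0, fb=1
81: 1001011110101101011 → 1, fb=0
82: 0010111101011010110 → 0, fb=0
83: 0101111010110101100 → 0, fb=0
84: 1011110101101011000 → 1, fb=1
85: 0111101011010110001 → 0, fb=0
86: 1111010110101100010 → 1, fb=0
87: 1110101101011000100 → 1, fb=1

1001100100101010000111010101001010111111000111010101101111011111001111110001111101001011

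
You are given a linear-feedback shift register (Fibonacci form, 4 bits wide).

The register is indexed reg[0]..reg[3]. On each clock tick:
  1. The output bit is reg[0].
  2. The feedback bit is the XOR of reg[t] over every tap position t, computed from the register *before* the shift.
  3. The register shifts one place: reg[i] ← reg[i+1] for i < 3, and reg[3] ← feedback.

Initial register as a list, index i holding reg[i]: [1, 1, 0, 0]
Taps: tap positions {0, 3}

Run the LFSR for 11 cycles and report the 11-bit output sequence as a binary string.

step | reg (before) | out | fb
   0 | 1100 | 1 | 1
   1 | 1001 | 1 | 0
   2 | 0010 | 0 | 0
   3 | 0100 | 0 | 0
   4 | 1000 | 1 | 1
   5 | 0001 | 0 | 1
   6 | 0011 | 0 | 1
   7 | 0111 | 0 | 1
   8 | 1111 | 1 | 0
   9 | 1110 | 1 | 1
  10 | 1101 | 1 | 0

11001000111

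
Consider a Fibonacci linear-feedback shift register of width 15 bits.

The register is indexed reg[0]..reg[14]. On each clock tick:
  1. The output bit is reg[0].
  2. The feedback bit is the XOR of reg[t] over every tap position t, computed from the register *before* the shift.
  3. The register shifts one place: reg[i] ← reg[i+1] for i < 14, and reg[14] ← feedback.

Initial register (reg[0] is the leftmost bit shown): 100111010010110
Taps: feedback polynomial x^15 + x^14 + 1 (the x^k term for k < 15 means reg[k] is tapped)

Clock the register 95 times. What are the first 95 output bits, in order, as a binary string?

tick  register→output (feedback)
  0  100111010010110→1 (1)
  1  001110100101101→0 (1)
  2  011101001011011→0 (1)
  3  111010010110111→1 (0)
  4  110100101101110→1 (1)
  5  101001011011101→1 (0)
  6  010010110111010→0 (0)
  7  100101101110100→1 (1)
  8  001011011101001→0 (1)
  9  010110111010011→0 (1)
 10  101101110100111→1 (0)
 11  011011101001110→0 (0)
 12  110111010011100→1 (1)
 13  101110100111001→1 (0)
 14  011101001110010→0 (0)
 15  111010011100100→1 (1)
 16  110100111001001→1 (0)
 17  101001110010010→1 (1)
 18  010011100100101→0 (1)
 19  100111001001011→1 (0)
 20  001110010010110→0 (0)
 21  011100100101100→0 (0)
 22  111001001011000→1 (1)
 23  110010010110001→1 (0)
 24  100100101100010→1 (1)
 25  001001011000101→0 (1)
 26  010010110001011→0 (1)
 27  100101100010111→1 (0)
 28  001011000101110→0 (0)
 29  010110001011100→0 (0)
 30  101100010111000→1 (1)
 31  011000101110001→0 (1)
 32  110001011100011→1 (0)
 33  100010111000110→1 (1)
 34  000101110001101→0 (1)
 35  001011100011011→0 (1)
 36  010111000110111→0 (1)
 37  101110001101111→1 (0)
 38  011100011011110→0 (0)
 39  111000110111100→1 (1)
 40  110001101111001→1 (0)
 41  100011011110010→1 (1)
 42  000110111100101→0 (1)
 43  001101111001011→0 (1)
 44  011011110010111→0 (1)
 45  110111100101111→1 (0)
 46  101111001011110→1 (1)
 47  011110010111101→0 (1)
 48  111100101111011→1 (0)
 49  111001011110110→1 (1)
 50  110010111101101→1 (0)
 51  100101111011010→1 (1)
 52  001011110110101→0 (1)
 53  010111101101011→0 (1)
 54  101111011010111→1 (0)
 55  011110110101110→0 (0)
 56  111101101011100→1 (1)
 57  111011010111001→1 (0)
 58  110110101110010→1 (1)
 59  101101011100101→1 (0)
 60  011010111001010→0 (0)
 61  110101110010100→1 (1)
 62  101011100101001→1 (0)
 63  010111001010010→0 (0)
 64  101110010100100→1 (1)
 65  011100101001001→0 (1)
 66  111001010010011→1 (0)
 67  110010100100110→1 (1)
 68  100101001001101→1 (0)
 69  001010010011010→0 (0)
 70  010100100110100→0 (0)
 71  101001001101000→1 (1)
 72  010010011010001→0 (1)
 73  100100110100011→1 (0)
 74  001001101000110→0 (0)
 75  010011010001100→0 (0)
 76  100110100011000→1 (1)
 77  001101000110001→0 (1)
 78  011010001100011→0 (1)
 79  110100011000111→1 (0)
 80  101000110001110→1 (1)
 81  010001100011101→0 (1)
 82  100011000111011→1 (0)
 83  000110001110110→0 (0)
 84  001100011101100→0 (0)
 85  011000111011000→0 (0)
 86  110001110110000→1 (1)
 87  100011101100001→1 (0)
 88  000111011000010→0 (0)
 89  001110110000100→0 (0)
 90  011101100001000→0 (0)
 91  111011000010000→1 (1)
 92  110110000100001→1 (0)
 93  101100001000010→1 (1)
 94  011000010000101→0 (1)

10011101001011011101001110010010110001011100011011110010111101101011100101001001101000110001110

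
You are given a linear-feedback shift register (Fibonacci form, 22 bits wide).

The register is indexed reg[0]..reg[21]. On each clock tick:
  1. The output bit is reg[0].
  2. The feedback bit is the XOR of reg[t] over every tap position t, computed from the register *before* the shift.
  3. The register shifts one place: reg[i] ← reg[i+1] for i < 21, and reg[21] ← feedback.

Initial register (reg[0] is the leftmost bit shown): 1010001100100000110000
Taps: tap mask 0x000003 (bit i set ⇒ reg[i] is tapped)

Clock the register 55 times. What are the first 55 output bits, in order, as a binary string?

step | reg (before) | out | fb
   0 | 1010001100100000110000 | 1 | 1
   1 | 0100011001000001100001 | 0 | 1
   2 | 1000110010000011000011 | 1 | 1
   3 | 0001100100000110000111 | 0 | 0
   4 | 0011001000001100001110 | 0 | 0
   5 | 0110010000011000011100 | 0 | 1
   6 | 1100100000110000111001 | 1 | 0
   7 | 1001000001100001110010 | 1 | 1
   8 | 0010000011000011100101 | 0 | 0
   9 | 0100000110000111001010 | 0 | 1
  10 | 1000001100001110010101 | 1 | 1
  11 | 0000011000011100101011 | 0 | 0
  12 | 0000110000111001010110 | 0 | 0
  13 | 0001100001110010101100 | 0 | 0
  14 | 0011000011100101011000 | 0 | 0
  15 | 0110000111001010110000 | 0 | 1
  16 | 1100001110010101100001 | 1 | 0
  17 | 1000011100101011000010 | 1 | 1
  18 | 0000111001010110000101 | 0 | 0
  19 | 0001110010101100001010 | 0 | 0
  20 | 0011100101011000010100 | 0 | 0
  21 | 0111001010110000101000 | 0 | 1
  22 | 1110010101100001010001 | 1 | 0
  23 | 1100101011000010100010 | 1 | 0
  24 | 1001010110000101000100 | 1 | 1
  25 | 0010101100001010001001 | 0 | 0
  26 | 0101011000010100010010 | 0 | 1
  27 | 1010110000101000100101 | 1 | 1
  28 | 0101100001010001001011 | 0 | 1
  29 | 1011000010100010010111 | 1 | 1
  30 | 0110000101000100101111 | 0 | 1
  31 | 1100001010001001011111 | 1 | 0
  32 | 1000010100010010111110 | 1 | 1
  33 | 0000101000100101111101 | 0 | 0
  34 | 0001010001001011111010 | 0 | 0
  35 | 0010100010010111110100 | 0 | 0
  36 | 0101000100101111101000 | 0 | 1
  37 | 1010001001011111010001 | 1 | 1
  38 | 0100010010111110100011 | 0 | 1
  39 | 1000100101111101000111 | 1 | 1
  40 | 0001001011111010001111 | 0 | 0
  41 | 0010010111110100011110 | 0 | 0
  42 | 0100101111101000111100 | 0 | 1
  43 | 1001011111010001111001 | 1 | 1
  44 | 0010111110100011110011 | 0 | 0
  45 | 0101111101000111100110 | 0 | 1
  46 | 1011111010001111001101 | 1 | 1
  47 | 0111110100011110011011 | 0 | 1
  48 | 1111101000111100110111 | 1 | 0
  49 | 1111010001111001101110 | 1 | 0
  50 | 1110100011110011011100 | 1 | 0
  51 | 1101000111100110111000 | 1 | 0
  52 | 1010001111001101110000 | 1 | 1
  53 | 0100011110011011100001 | 0 | 1
  54 | 1000111100110111000011 | 1 | 1

1010001100100000110000111001010110000101000100101111101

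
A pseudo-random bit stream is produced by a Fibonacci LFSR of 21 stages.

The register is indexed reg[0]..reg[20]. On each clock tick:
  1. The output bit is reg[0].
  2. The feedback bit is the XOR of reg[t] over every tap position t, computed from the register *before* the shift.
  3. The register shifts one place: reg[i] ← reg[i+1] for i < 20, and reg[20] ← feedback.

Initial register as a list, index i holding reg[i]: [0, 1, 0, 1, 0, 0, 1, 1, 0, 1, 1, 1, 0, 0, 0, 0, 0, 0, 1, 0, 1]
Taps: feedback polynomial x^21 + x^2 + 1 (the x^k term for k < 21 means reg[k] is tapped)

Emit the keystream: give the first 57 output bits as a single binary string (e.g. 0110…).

010100110111000000101000111101011000010001011001000111001

tick  register→output (feedback)
  0  010100110111000000101→0 (0)
  1  101001101110000001010→1 (0)
  2  010011011100000010100→0 (0)
  3  100110111000000101000→1 (1)
  4  001101110000001010001→0 (1)
  5  011011100000010100011→0 (1)
  6  110111000000101000111→1 (1)
  7  101110000001010001111→1 (0)
  8  011100000010100011110→0 (1)
  9  111000000101000111101→1 (0)
 10  110000001010001111010→1 (1)
 11  100000010100011110101→1 (1)
 12  000000101000111101011→0 (0)
 13  000001010001111010110→0 (0)
 14  000010100011110101100→0 (0)
 15  000101000111101011000→0 (0)
 16  001010001111010110000→0 (1)
 17  010100011110101100001→0 (0)
 18  101000111101011000010→1 (0)
 19  010001111010110000100→0 (0)
 20  100011110101100001000→1 (1)
 21  000111101011000010001→0 (0)
 22  001111010110000100010→0 (1)
 23  011110101100001000101→0 (1)
 24  111101011000010001011→1 (0)
 25  111010110000100010110→1 (0)
 26  110101100001000101100→1 (1)
 27  101011000010001011001→1 (0)
 28  010110000100010110010→0 (0)
 29  101100001000101100100→1 (0)
 30  011000010001011001000→0 (1)
 31  110000100010110010001→1 (1)
 32  100001000101100100011→1 (1)
 33  000010001011001000111→0 (0)
 34  000100010110010001110→0 (0)
 35  001000101100100011100→0 (1)
 36  010001011001000111001→0 (0)
 37  100010110010001110010→1 (1)
 38  000101100100011100101→0 (0)
 39  001011001000111001010→0 (1)
 40  010110010001110010101→0 (0)
 41  101100100011100101010→1 (0)
 42  011001000111001010100→0 (1)
 43  110010001110010101001→1 (1)
 44  100100011100101010011→1 (1)
 45  001000111001010100111→0 (1)
 46  010001110010101001111→0 (0)
 47  100011100101010011110→1 (1)
 48  000111001010100111101→0 (0)
 49  001110010101001111010→0 (1)
 50  011100101010011110101→0 (1)
 51  111001010100111101011→1 (0)
 52  110010101001111010110→1 (1)
 53  100101010011110101101→1 (1)
 54  001010100111101011011→0 (1)
 55  010101001111010110111→0 (0)
 56  101010011110101101110→1 (0)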